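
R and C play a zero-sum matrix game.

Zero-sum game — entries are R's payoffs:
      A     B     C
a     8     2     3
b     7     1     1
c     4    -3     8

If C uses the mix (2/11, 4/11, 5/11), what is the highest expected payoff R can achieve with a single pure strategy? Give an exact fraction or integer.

a: (8)·(2/11) + (2)·(4/11) + (3)·(5/11) = 39/11.
b: (7)·(2/11) + (1)·(4/11) + (1)·(5/11) = 23/11.
c: (4)·(2/11) + (-3)·(4/11) + (8)·(5/11) = 36/11.
The best pure response is a with expected payoff 39/11.

39/11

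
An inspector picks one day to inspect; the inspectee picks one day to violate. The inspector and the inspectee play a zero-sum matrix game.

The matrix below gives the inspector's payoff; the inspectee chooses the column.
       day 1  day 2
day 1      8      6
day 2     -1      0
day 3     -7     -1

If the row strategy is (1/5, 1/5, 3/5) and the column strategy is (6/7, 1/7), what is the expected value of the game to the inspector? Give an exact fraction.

-81/35

Against (6/7, 1/7), each row's expected payoff is day 1: 54/7; day 2: -6/7; day 3: -43/7.
Taking the (1/5, 1/5, 3/5)-weighted average: (1/5)·(54/7) + (1/5)·(-6/7) + (3/5)·(-43/7) = -81/35.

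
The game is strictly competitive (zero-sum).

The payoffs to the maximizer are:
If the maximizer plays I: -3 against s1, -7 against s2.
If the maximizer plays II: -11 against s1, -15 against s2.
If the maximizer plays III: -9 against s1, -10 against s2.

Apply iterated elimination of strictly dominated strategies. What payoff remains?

-7

Column s1 is strictly dominated by s2 for the minimizer (-7<-3, -15<-11, -10<-9); eliminate s1.
Row II is strictly dominated by row I (-7>-15); eliminate II.
Row III is strictly dominated by row I (-7>-10); eliminate III.
Only (I, s2) remains, with payoff -7.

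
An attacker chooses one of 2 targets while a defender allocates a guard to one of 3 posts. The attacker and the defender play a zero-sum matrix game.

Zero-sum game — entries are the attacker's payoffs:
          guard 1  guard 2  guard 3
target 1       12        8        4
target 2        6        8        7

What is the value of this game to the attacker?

20/3

Column guard 2 is strictly dominated by guard 3 for the defender (it gives the attacker more in every row).
The remaining 2×2 game on (target 1, target 2) × (guard 1, guard 3) has no saddle point. Let the attacker play target 1 with probability p; indifference gives 12p + 6(1−p) = 4p + 7(1−p), so p = 1/9.
Similarly the defender's optimal q on guard 1 is 1/3, and the value is 12·(1/3) + (4)·(2/3) = 20/3.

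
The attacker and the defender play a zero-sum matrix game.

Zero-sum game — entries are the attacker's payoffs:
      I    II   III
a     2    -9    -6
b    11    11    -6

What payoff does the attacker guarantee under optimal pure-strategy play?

-6

Row minima: -9, -6 → the attacker's maximin is -6.
Column maxima: 11, 11, -6 → the defender's minimax is -6.
They coincide at (b, III), so the value is -6.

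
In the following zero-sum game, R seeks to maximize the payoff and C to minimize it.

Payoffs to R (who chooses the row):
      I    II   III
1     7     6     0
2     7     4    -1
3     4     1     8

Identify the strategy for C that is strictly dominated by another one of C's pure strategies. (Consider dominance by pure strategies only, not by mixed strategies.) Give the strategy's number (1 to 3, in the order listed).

C prefers columns that give R less. Compare I with II: 6 < 7, 4 < 7, 1 < 4.
So II strictly dominates I for C; I is strictly dominated.

1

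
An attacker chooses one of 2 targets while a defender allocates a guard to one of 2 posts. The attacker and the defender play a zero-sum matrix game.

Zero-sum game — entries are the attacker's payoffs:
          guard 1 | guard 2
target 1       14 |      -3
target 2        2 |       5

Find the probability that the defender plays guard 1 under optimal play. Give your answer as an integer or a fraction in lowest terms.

2/5

Row minima are -3 and 2, so the attacker's maximin is 2; column maxima are 14 and 5, so the defender's minimax is 5. These differ, so the equilibrium is in mixed strategies.
Let the defender play guard 1 with probability q. The attacker is indifferent when 14q − 3(1−q) = 2q + 5(1−q), giving q = 2/5.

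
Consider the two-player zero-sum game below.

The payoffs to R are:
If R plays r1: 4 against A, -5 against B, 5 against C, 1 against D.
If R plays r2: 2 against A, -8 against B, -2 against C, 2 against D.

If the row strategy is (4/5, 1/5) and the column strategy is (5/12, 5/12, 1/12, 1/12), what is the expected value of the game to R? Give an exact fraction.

Against (5/12, 5/12, 1/12, 1/12), each row's expected payoff is r1: 1/12; r2: -5/2.
Taking the (4/5, 1/5)-weighted average: (4/5)·(1/12) + (1/5)·(-5/2) = -13/30.

-13/30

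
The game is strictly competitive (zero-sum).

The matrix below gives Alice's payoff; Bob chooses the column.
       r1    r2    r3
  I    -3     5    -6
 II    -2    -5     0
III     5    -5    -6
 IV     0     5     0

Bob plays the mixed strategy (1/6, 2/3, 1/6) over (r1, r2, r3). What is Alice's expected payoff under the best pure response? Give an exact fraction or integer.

I: (-3)·(1/6) + (5)·(2/3) + (-6)·(1/6) = 11/6.
II: (-2)·(1/6) + (-5)·(2/3) + (0)·(1/6) = -11/3.
III: (5)·(1/6) + (-5)·(2/3) + (-6)·(1/6) = -7/2.
IV: (0)·(1/6) + (5)·(2/3) + (0)·(1/6) = 10/3.
The best pure response is IV with expected payoff 10/3.

10/3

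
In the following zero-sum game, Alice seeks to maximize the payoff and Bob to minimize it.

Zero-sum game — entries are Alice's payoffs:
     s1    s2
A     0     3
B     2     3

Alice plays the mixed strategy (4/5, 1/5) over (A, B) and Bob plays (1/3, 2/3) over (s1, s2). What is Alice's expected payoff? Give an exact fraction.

32/15

Against (1/3, 2/3), each row's expected payoff is A: 2; B: 8/3.
Taking the (4/5, 1/5)-weighted average: (4/5)·(2) + (1/5)·(8/3) = 32/15.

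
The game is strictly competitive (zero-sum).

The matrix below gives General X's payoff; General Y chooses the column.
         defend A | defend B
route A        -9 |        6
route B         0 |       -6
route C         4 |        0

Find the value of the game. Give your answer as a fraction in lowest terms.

24/19

Row route B is strictly dominated by row route C, so General X never plays it.
The remaining 2×2 game on (route A, route C) × (defend A, defend B) has no saddle point. Let General X play route A with probability p; indifference gives −9p + 4(1−p) = 6p, so p = 4/19.
Similarly General Y's optimal q on defend A is 6/19, and the value is -9·(6/19) + (6)·(13/19) = 24/19.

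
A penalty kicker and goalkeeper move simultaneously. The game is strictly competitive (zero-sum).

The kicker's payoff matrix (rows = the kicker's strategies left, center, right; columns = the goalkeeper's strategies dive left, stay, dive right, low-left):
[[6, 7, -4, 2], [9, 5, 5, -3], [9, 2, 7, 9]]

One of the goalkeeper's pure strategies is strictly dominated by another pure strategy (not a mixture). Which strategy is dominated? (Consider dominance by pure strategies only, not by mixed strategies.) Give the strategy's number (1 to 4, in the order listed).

The goalkeeper prefers columns that give the kicker less. Compare dive left with dive right: -4 < 6, 5 < 9, 7 < 9.
So dive right strictly dominates dive left for the goalkeeper; dive left is strictly dominated.

1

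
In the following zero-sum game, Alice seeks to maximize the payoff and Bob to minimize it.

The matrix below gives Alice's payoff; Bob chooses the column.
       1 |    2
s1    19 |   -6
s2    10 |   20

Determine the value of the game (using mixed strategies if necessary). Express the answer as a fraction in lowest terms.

Row minima are -6 and 10, so Alice's maximin is 10; column maxima are 19 and 20, so Bob's minimax is 19. These differ, so the equilibrium is in mixed strategies.
Let Alice play s1 with probability p. Bob is indifferent when 19p + 10(1−p) = −6p + 20(1−p), giving p = 2/7.
Let Bob play 1 with probability q. Alice is indifferent when 19q − 6(1−q) = 10q + 20(1−q), giving q = 26/35.
The value is 19·(26/35) + (-6)·(9/35) = 88/7.

88/7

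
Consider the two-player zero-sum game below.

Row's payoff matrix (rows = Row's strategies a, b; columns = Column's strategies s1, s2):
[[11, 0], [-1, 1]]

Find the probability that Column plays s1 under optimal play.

Row minima are 0 and -1, so Row's maximin is 0; column maxima are 11 and 1, so Column's minimax is 1. These differ, so the equilibrium is in mixed strategies.
Let Column play s1 with probability q. Row is indifferent when 11q = −q + (1−q), giving q = 1/13.

1/13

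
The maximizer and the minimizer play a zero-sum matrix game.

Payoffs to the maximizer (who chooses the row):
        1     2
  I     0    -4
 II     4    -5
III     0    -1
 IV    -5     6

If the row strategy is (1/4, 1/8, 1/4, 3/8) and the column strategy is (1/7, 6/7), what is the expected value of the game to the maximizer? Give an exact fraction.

1/8

Against (1/7, 6/7), each row's expected payoff is I: -24/7; II: -26/7; III: -6/7; IV: 31/7.
Taking the (1/4, 1/8, 1/4, 3/8)-weighted average: (1/4)·(-24/7) + (1/8)·(-26/7) + (1/4)·(-6/7) + (3/8)·(31/7) = 1/8.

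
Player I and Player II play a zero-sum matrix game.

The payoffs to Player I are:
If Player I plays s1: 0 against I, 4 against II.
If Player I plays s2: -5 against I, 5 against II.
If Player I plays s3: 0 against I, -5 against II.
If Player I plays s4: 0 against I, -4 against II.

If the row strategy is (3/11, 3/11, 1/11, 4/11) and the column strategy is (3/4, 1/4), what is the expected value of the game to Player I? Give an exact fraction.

-39/44

Against (3/4, 1/4), each row's expected payoff is s1: 1; s2: -5/2; s3: -5/4; s4: -1.
Taking the (3/11, 3/11, 1/11, 4/11)-weighted average: (3/11)·(1) + (3/11)·(-5/2) + (1/11)·(-5/4) + (4/11)·(-1) = -39/44.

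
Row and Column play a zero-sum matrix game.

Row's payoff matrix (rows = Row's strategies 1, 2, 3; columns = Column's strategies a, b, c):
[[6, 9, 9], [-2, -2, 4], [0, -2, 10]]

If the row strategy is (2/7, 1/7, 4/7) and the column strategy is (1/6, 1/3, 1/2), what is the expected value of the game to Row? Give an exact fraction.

106/21

Against (1/6, 1/3, 1/2), each row's expected payoff is 1: 17/2; 2: 1; 3: 13/3.
Taking the (2/7, 1/7, 4/7)-weighted average: (2/7)·(17/2) + (1/7)·(1) + (4/7)·(13/3) = 106/21.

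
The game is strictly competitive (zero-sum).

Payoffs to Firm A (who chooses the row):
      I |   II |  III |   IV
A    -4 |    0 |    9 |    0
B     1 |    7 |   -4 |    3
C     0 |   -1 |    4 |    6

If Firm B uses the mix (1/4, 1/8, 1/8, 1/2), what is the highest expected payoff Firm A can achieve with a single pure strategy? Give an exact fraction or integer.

27/8

A: (-4)·(1/4) + (0)·(1/8) + (9)·(1/8) + (0)·(1/2) = 1/8.
B: (1)·(1/4) + (7)·(1/8) + (-4)·(1/8) + (3)·(1/2) = 17/8.
C: (0)·(1/4) + (-1)·(1/8) + (4)·(1/8) + (6)·(1/2) = 27/8.
The best pure response is C with expected payoff 27/8.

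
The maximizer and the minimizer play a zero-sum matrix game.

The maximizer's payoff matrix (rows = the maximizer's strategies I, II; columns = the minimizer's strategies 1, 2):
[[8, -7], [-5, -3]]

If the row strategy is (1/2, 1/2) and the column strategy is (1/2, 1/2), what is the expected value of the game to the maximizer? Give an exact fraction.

-7/4

Against (1/2, 1/2), each row's expected payoff is I: 1/2; II: -4.
Taking the (1/2, 1/2)-weighted average: (1/2)·(1/2) + (1/2)·(-4) = -7/4.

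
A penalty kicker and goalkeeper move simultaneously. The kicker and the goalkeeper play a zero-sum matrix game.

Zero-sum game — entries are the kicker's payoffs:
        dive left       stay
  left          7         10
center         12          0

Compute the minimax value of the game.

Row minima are 7 and 0, so the kicker's maximin is 7; column maxima are 12 and 10, so the goalkeeper's minimax is 10. These differ, so the equilibrium is in mixed strategies.
Let the kicker play left with probability p. The goalkeeper is indifferent when 7p + 12(1−p) = 10p, giving p = 4/5.
Let the goalkeeper play dive left with probability q. The kicker is indifferent when 7q + 10(1−q) = 12q, giving q = 2/3.
The value is 7·(2/3) + (10)·(1/3) = 8.

8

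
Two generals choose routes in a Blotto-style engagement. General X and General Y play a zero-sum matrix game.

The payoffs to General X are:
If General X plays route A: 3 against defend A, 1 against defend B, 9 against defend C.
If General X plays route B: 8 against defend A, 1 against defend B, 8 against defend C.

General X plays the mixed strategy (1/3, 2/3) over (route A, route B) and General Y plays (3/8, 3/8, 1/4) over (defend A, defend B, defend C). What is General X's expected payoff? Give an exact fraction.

Against (3/8, 3/8, 1/4), each row's expected payoff is route A: 15/4; route B: 43/8.
Taking the (1/3, 2/3)-weighted average: (1/3)·(15/4) + (2/3)·(43/8) = 29/6.

29/6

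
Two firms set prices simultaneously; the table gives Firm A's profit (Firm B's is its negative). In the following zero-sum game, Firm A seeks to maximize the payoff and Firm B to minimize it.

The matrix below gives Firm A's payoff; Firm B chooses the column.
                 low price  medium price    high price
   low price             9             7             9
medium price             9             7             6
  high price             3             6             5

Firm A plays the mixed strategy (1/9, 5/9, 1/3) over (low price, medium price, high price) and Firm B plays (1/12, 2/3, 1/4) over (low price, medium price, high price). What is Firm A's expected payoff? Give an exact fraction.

235/36

Against (1/12, 2/3, 1/4), each row's expected payoff is low price: 23/3; medium price: 83/12; high price: 11/2.
Taking the (1/9, 5/9, 1/3)-weighted average: (1/9)·(23/3) + (5/9)·(83/12) + (1/3)·(11/2) = 235/36.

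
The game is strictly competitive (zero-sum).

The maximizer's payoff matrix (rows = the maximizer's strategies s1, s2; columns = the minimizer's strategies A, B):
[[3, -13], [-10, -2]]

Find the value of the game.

Row minima are -13 and -10, so the maximizer's maximin is -10; column maxima are 3 and -2, so the minimizer's minimax is -2. These differ, so the equilibrium is in mixed strategies.
Let the maximizer play s1 with probability p. The minimizer is indifferent when 3p − 10(1−p) = −13p − 2(1−p), giving p = 1/3.
Let the minimizer play A with probability q. The maximizer is indifferent when 3q − 13(1−q) = −10q − 2(1−q), giving q = 11/24.
The value is 3·(11/24) + (-13)·(13/24) = -17/3.

-17/3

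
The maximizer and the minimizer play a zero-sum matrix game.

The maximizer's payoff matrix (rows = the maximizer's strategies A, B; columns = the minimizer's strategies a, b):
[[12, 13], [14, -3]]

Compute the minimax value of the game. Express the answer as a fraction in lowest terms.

Row minima are 12 and -3, so the maximizer's maximin is 12; column maxima are 14 and 13, so the minimizer's minimax is 13. These differ, so the equilibrium is in mixed strategies.
Let the maximizer play A with probability p. The minimizer is indifferent when 12p + 14(1−p) = 13p − 3(1−p), giving p = 17/18.
Let the minimizer play a with probability q. The maximizer is indifferent when 12q + 13(1−q) = 14q − 3(1−q), giving q = 8/9.
The value is 12·(8/9) + (13)·(1/9) = 109/9.

109/9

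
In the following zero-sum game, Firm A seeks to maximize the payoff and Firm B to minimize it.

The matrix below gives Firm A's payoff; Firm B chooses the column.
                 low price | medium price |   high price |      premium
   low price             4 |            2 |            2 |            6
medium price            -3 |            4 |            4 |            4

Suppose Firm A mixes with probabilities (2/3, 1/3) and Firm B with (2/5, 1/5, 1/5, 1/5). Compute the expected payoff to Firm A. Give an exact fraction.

14/5

Against (2/5, 1/5, 1/5, 1/5), each row's expected payoff is low price: 18/5; medium price: 6/5.
Taking the (2/3, 1/3)-weighted average: (2/3)·(18/5) + (1/3)·(6/5) = 14/5.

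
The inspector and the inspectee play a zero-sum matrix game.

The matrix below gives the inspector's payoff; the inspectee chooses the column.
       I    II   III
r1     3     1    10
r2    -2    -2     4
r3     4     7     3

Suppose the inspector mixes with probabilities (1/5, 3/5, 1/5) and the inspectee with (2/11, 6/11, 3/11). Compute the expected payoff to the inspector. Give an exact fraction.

Against (2/11, 6/11, 3/11), each row's expected payoff is r1: 42/11; r2: -4/11; r3: 59/11.
Taking the (1/5, 3/5, 1/5)-weighted average: (1/5)·(42/11) + (3/5)·(-4/11) + (1/5)·(59/11) = 89/55.

89/55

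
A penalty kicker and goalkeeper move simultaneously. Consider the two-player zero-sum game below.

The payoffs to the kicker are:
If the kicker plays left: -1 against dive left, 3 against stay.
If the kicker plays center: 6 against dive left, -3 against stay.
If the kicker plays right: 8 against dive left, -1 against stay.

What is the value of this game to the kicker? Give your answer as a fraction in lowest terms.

Row center is strictly dominated by row right, so the kicker never plays it.
The remaining 2×2 game on (left, right) × (dive left, stay) has no saddle point. Let the kicker play left with probability p; indifference gives −p + 8(1−p) = 3p − (1−p), so p = 9/13.
Similarly the goalkeeper's optimal q on dive left is 4/13, and the value is -1·(4/13) + (3)·(9/13) = 23/13.

23/13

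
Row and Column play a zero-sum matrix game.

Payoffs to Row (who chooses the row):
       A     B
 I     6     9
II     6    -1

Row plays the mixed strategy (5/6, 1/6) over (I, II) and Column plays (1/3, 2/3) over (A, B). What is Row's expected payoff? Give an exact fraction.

62/9

Against (1/3, 2/3), each row's expected payoff is I: 8; II: 4/3.
Taking the (5/6, 1/6)-weighted average: (5/6)·(8) + (1/6)·(4/3) = 62/9.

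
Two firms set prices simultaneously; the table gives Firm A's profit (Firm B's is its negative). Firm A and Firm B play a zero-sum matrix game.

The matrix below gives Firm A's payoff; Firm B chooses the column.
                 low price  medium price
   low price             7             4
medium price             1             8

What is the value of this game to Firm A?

Row minima are 4 and 1, so Firm A's maximin is 4; column maxima are 7 and 8, so Firm B's minimax is 7. These differ, so the equilibrium is in mixed strategies.
Let Firm A play low price with probability p. Firm B is indifferent when 7p + (1−p) = 4p + 8(1−p), giving p = 7/10.
Let Firm B play low price with probability q. Firm A is indifferent when 7q + 4(1−q) = q + 8(1−q), giving q = 2/5.
The value is 7·(2/5) + (4)·(3/5) = 26/5.

26/5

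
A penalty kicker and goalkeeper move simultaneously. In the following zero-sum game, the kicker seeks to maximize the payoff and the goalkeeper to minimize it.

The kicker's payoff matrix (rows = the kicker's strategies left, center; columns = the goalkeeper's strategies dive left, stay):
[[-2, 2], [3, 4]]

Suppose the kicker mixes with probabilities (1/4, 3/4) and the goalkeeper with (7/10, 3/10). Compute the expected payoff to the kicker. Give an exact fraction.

Against (7/10, 3/10), each row's expected payoff is left: -4/5; center: 33/10.
Taking the (1/4, 3/4)-weighted average: (1/4)·(-4/5) + (3/4)·(33/10) = 91/40.

91/40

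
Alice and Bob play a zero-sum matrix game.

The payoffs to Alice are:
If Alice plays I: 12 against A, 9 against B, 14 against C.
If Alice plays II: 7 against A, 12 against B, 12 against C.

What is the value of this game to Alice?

Column C is strictly dominated by A for Bob (it gives Alice more in every row).
The remaining 2×2 game on (I, II) × (A, B) has no saddle point. Let Alice play I with probability p; indifference gives 12p + 7(1−p) = 9p + 12(1−p), so p = 5/8.
Similarly Bob's optimal q on A is 3/8, and the value is 12·(3/8) + (9)·(5/8) = 81/8.

81/8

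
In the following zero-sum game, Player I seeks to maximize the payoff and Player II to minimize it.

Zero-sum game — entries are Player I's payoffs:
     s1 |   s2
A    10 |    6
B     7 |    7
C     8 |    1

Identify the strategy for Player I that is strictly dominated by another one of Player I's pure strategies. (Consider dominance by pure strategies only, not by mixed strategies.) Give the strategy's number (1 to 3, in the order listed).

Compare C with A: 10 > 8, 6 > 1.
So A strictly dominates C for Player I; C is strictly dominated.

3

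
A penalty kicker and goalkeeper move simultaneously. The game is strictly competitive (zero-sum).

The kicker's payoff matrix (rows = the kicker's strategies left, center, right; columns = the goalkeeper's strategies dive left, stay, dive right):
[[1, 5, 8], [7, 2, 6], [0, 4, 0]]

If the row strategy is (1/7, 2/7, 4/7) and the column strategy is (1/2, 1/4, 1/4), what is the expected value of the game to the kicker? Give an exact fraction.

Against (1/2, 1/4, 1/4), each row's expected payoff is left: 15/4; center: 11/2; right: 1.
Taking the (1/7, 2/7, 4/7)-weighted average: (1/7)·(15/4) + (2/7)·(11/2) + (4/7)·(1) = 75/28.

75/28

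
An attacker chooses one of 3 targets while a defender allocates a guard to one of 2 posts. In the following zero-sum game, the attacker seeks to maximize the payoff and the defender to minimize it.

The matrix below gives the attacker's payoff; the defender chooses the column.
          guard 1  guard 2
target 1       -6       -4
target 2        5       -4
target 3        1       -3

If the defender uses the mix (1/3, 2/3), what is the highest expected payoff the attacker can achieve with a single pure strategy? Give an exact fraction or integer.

-1

target 1: (-6)·(1/3) + (-4)·(2/3) = -14/3.
target 2: (5)·(1/3) + (-4)·(2/3) = -1.
target 3: (1)·(1/3) + (-3)·(2/3) = -5/3.
The best pure response is target 2 with expected payoff -1.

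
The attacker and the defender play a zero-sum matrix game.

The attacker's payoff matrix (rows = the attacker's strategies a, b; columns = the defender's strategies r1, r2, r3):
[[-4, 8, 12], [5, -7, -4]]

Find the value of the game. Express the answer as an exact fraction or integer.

Column r3 is strictly dominated by r2 for the defender (it gives the attacker more in every row).
The remaining 2×2 game on (a, b) × (r1, r2) has no saddle point. Let the attacker play a with probability p; indifference gives −4p + 5(1−p) = 8p − 7(1−p), so p = 1/2.
Similarly the defender's optimal q on r1 is 5/8, and the value is -4·(5/8) + (8)·(3/8) = 1/2.

1/2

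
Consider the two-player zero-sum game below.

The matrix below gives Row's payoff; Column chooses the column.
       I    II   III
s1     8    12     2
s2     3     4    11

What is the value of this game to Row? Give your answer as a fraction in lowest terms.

41/7

Column II is strictly dominated by I for Column (it gives Row more in every row).
The remaining 2×2 game on (s1, s2) × (I, III) has no saddle point. Let Row play s1 with probability p; indifference gives 8p + 3(1−p) = 2p + 11(1−p), so p = 4/7.
Similarly Column's optimal q on I is 9/14, and the value is 8·(9/14) + (2)·(5/14) = 41/7.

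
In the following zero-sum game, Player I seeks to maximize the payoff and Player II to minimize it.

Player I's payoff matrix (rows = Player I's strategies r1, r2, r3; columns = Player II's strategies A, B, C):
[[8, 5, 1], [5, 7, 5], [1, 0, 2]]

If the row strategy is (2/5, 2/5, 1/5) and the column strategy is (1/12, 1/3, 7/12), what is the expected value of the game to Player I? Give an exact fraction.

Against (1/12, 1/3, 7/12), each row's expected payoff is r1: 35/12; r2: 17/3; r3: 5/4.
Taking the (2/5, 2/5, 1/5)-weighted average: (2/5)·(35/12) + (2/5)·(17/3) + (1/5)·(5/4) = 221/60.

221/60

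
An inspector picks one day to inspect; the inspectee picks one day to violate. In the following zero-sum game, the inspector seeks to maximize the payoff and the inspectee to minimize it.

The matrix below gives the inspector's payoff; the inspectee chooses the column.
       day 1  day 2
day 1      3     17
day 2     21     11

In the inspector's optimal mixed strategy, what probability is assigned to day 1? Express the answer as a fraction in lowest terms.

5/12

Row minima are 3 and 11, so the inspector's maximin is 11; column maxima are 21 and 17, so the inspectee's minimax is 17. These differ, so the equilibrium is in mixed strategies.
Let the inspector play day 1 with probability p. The inspectee is indifferent when 3p + 21(1−p) = 17p + 11(1−p), giving p = 5/12.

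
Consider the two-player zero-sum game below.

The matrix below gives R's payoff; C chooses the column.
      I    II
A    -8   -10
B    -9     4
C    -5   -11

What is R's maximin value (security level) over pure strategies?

The worst-case payoff for each row is A: -10, B: -9, C: -11.
The best of these is -9.

-9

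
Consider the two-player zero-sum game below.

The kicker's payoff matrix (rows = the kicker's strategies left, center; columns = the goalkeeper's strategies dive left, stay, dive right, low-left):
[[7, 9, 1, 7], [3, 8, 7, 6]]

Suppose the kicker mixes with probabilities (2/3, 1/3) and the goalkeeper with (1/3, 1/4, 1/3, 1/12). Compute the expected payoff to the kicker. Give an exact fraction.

Against (1/3, 1/4, 1/3, 1/12), each row's expected payoff is left: 11/2; center: 35/6.
Taking the (2/3, 1/3)-weighted average: (2/3)·(11/2) + (1/3)·(35/6) = 101/18.

101/18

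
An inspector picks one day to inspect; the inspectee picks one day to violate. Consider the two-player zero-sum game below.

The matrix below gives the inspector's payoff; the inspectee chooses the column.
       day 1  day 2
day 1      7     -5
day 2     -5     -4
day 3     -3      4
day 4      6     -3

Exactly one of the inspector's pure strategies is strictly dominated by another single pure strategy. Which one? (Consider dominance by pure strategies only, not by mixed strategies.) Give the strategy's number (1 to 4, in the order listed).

Compare day 2 with day 3: -3 > -5, 4 > -4.
So day 3 strictly dominates day 2 for the inspector; day 2 is strictly dominated.

2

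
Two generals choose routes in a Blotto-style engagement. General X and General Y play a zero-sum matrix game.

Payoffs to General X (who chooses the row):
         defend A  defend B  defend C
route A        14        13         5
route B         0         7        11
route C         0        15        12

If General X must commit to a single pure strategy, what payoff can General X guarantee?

The worst-case payoff for each row is route A: 5, route B: 0, route C: 0.
The best of these is 5.

5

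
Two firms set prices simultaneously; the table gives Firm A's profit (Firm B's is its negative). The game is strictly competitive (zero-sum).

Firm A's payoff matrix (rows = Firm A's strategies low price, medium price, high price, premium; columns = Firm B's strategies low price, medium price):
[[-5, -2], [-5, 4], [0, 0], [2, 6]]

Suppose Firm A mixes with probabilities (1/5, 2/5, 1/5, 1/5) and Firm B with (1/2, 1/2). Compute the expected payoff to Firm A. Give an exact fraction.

-1/10

Against (1/2, 1/2), each row's expected payoff is low price: -7/2; medium price: -1/2; high price: 0; premium: 4.
Taking the (1/5, 2/5, 1/5, 1/5)-weighted average: (1/5)·(-7/2) + (2/5)·(-1/2) + (1/5)·(0) + (1/5)·(4) = -1/10.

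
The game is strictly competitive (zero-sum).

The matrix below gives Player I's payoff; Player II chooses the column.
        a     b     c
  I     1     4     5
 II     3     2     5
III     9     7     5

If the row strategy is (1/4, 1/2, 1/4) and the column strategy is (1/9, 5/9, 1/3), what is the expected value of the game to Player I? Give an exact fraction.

Against (1/9, 5/9, 1/3), each row's expected payoff is I: 4; II: 28/9; III: 59/9.
Taking the (1/4, 1/2, 1/4)-weighted average: (1/4)·(4) + (1/2)·(28/9) + (1/4)·(59/9) = 151/36.

151/36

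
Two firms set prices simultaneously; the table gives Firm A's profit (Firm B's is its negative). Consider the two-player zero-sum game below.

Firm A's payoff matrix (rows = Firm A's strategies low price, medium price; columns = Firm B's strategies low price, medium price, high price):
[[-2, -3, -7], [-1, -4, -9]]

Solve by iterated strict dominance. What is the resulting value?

Column medium price is strictly dominated by high price for Firm B (-7<-3, -9<-4); eliminate medium price.
Column low price is strictly dominated by high price for Firm B (-7<-2, -9<-1); eliminate low price.
Row medium price is strictly dominated by row low price (-7>-9); eliminate medium price.
Only (low price, high price) remains, with payoff -7.

-7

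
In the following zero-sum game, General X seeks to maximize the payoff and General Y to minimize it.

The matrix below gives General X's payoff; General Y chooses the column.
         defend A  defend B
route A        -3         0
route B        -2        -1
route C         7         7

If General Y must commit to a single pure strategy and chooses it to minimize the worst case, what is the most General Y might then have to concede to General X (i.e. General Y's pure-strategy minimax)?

7

The worst case (largest entry) in each column is defend A: 7, defend B: 7.
The best (smallest) of these is 7.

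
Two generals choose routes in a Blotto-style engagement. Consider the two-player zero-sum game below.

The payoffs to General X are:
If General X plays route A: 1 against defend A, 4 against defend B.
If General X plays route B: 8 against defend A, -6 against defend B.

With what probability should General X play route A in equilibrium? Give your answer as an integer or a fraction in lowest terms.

14/17

Row minima are 1 and -6, so General X's maximin is 1; column maxima are 8 and 4, so General Y's minimax is 4. These differ, so the equilibrium is in mixed strategies.
Let General X play route A with probability p. General Y is indifferent when p + 8(1−p) = 4p − 6(1−p), giving p = 14/17.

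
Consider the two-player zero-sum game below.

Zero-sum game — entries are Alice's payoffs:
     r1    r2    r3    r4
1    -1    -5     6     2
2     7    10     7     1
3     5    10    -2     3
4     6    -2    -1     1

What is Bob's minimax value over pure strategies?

3

The worst case (largest entry) in each column is r1: 7, r2: 10, r3: 7, r4: 3.
The best (smallest) of these is 3.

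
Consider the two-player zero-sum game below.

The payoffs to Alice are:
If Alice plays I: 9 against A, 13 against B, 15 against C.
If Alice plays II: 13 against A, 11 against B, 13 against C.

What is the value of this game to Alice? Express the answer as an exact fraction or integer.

Column C is strictly dominated by B for Bob (it gives Alice more in every row).
The remaining 2×2 game on (I, II) × (A, B) has no saddle point. Let Alice play I with probability p; indifference gives 9p + 13(1−p) = 13p + 11(1−p), so p = 1/3.
Similarly Bob's optimal q on A is 1/3, and the value is 9·(1/3) + (13)·(2/3) = 35/3.

35/3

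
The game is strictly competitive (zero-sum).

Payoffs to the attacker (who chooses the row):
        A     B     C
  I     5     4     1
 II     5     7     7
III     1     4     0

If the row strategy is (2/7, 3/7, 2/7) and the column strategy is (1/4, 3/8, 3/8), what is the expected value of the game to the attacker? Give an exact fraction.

Against (1/4, 3/8, 3/8), each row's expected payoff is I: 25/8; II: 13/2; III: 7/4.
Taking the (2/7, 3/7, 2/7)-weighted average: (2/7)·(25/8) + (3/7)·(13/2) + (2/7)·(7/4) = 117/28.

117/28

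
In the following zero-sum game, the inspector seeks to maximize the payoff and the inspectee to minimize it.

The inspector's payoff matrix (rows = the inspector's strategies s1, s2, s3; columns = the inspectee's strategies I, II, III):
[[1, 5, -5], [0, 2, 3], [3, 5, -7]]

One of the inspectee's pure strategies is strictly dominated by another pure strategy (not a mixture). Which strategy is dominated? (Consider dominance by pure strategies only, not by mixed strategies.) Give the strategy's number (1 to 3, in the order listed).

2

The inspectee prefers columns that give the inspector less. Compare II with I: 1 < 5, 0 < 2, 3 < 5.
So I strictly dominates II for the inspectee; II is strictly dominated.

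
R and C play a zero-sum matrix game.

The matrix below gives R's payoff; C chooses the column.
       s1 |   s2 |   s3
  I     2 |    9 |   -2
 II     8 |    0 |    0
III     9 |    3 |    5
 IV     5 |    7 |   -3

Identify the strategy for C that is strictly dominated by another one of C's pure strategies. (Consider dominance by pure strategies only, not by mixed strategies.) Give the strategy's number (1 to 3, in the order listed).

1

C prefers columns that give R less. Compare s1 with s3: -2 < 2, 0 < 8, 5 < 9, -3 < 5.
So s3 strictly dominates s1 for C; s1 is strictly dominated.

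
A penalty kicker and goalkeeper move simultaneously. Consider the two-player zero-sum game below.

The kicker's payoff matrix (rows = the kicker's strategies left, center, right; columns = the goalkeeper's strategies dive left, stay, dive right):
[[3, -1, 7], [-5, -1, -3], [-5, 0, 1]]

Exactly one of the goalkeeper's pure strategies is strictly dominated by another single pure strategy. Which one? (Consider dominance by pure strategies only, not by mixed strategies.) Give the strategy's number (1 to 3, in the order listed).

3

The goalkeeper prefers columns that give the kicker less. Compare dive right with dive left: 3 < 7, -5 < -3, -5 < 1.
So dive left strictly dominates dive right for the goalkeeper; dive right is strictly dominated.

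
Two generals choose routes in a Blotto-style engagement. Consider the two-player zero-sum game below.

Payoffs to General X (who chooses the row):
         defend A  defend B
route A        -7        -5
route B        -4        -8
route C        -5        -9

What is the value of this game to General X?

-6

Row route C is strictly dominated by row route B, so General X never plays it.
The remaining 2×2 game on (route A, route B) × (defend A, defend B) has no saddle point. Let General X play route A with probability p; indifference gives −7p − 4(1−p) = −5p − 8(1−p), so p = 2/3.
Similarly General Y's optimal q on defend A is 1/2, and the value is -7·(1/2) + (-5)·(1/2) = -6.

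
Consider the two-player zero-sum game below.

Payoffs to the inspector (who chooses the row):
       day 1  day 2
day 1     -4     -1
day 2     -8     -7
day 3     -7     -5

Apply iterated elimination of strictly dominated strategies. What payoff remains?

Column day 2 is strictly dominated by day 1 for the inspectee (-4<-1, -8<-7, -7<-5); eliminate day 2.
Row day 3 is strictly dominated by row day 1 (-4>-7); eliminate day 3.
Row day 2 is strictly dominated by row day 1 (-4>-8); eliminate day 2.
Only (day 1, day 1) remains, with payoff -4.

-4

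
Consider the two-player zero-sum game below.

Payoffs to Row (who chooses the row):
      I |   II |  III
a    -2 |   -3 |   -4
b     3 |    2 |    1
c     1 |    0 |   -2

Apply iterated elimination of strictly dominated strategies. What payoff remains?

Row c is strictly dominated by row b (3>1, 2>0, 1>-2); eliminate c.
Row a is strictly dominated by row b (3>-2, 2>-3, 1>-4); eliminate a.
Column I is strictly dominated by II for Column (2<3); eliminate I.
Column II is strictly dominated by III for Column (1<2); eliminate II.
Only (b, III) remains, with payoff 1.

1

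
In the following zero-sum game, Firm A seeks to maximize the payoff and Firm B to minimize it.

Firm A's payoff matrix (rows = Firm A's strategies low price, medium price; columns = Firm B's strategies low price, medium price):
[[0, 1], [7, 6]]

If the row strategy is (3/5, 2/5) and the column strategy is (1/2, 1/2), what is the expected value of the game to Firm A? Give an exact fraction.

Against (1/2, 1/2), each row's expected payoff is low price: 1/2; medium price: 13/2.
Taking the (3/5, 2/5)-weighted average: (3/5)·(1/2) + (2/5)·(13/2) = 29/10.

29/10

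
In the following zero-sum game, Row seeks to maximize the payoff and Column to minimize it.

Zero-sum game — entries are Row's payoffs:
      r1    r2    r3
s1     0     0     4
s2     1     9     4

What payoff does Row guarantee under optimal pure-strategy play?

Row minima: 0, 1 → Row's maximin is 1.
Column maxima: 1, 9, 4 → Column's minimax is 1.
They coincide at (s2, r1), so the value is 1.

1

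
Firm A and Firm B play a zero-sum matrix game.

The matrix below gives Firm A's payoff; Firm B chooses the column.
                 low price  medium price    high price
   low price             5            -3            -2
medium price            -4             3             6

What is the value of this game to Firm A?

1/5

Column high price is strictly dominated by medium price for Firm B (it gives Firm A more in every row).
The remaining 2×2 game on (low price, medium price) × (low price, medium price) has no saddle point. Let Firm A play low price with probability p; indifference gives 5p − 4(1−p) = −3p + 3(1−p), so p = 7/15.
Similarly Firm B's optimal q on low price is 2/5, and the value is 5·(2/5) + (-3)·(3/5) = 1/5.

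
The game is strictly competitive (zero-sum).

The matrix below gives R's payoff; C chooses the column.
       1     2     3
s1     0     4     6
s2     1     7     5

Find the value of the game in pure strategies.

Row minima: 0, 1 → R's maximin is 1.
Column maxima: 1, 7, 6 → C's minimax is 1.
They coincide at (s2, 1), so the value is 1.

1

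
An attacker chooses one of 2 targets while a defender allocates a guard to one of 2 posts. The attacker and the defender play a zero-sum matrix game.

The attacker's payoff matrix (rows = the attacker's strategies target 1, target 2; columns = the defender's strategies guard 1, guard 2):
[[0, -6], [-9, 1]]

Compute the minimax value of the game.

Row minima are -6 and -9, so the attacker's maximin is -6; column maxima are 0 and 1, so the defender's minimax is 0. These differ, so the equilibrium is in mixed strategies.
Let the attacker play target 1 with probability p. The defender is indifferent when −9(1−p) = −6p + (1−p), giving p = 5/8.
Let the defender play guard 1 with probability q. The attacker is indifferent when −6(1−q) = −9q + (1−q), giving q = 7/16.
The value is 0·(7/16) + (-6)·(9/16) = -27/8.

-27/8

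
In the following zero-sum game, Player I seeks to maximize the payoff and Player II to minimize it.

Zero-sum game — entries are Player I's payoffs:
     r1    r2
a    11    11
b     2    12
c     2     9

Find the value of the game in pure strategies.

11

Row minima: 11, 2, 2 → Player I's maximin is 11.
Column maxima: 11, 12 → Player II's minimax is 11.
They coincide at (a, r1), so the value is 11.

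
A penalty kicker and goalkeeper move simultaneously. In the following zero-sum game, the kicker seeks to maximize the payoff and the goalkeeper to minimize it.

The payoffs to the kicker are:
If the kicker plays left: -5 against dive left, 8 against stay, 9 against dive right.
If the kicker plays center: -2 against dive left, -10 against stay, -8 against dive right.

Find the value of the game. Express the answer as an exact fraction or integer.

-22/7

Column dive right is strictly dominated by stay for the goalkeeper (it gives the kicker more in every row).
The remaining 2×2 game on (left, center) × (dive left, stay) has no saddle point. Let the kicker play left with probability p; indifference gives −5p − 2(1−p) = 8p − 10(1−p), so p = 8/21.
Similarly the goalkeeper's optimal q on dive left is 6/7, and the value is -5·(6/7) + (8)·(1/7) = -22/7.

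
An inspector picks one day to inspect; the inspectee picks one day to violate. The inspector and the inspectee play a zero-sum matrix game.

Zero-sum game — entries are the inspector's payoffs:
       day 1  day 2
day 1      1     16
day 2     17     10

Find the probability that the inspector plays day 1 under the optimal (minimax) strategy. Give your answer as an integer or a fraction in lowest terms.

7/22

Row minima are 1 and 10, so the inspector's maximin is 10; column maxima are 17 and 16, so the inspectee's minimax is 16. These differ, so the equilibrium is in mixed strategies.
Let the inspector play day 1 with probability p. The inspectee is indifferent when p + 17(1−p) = 16p + 10(1−p), giving p = 7/22.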